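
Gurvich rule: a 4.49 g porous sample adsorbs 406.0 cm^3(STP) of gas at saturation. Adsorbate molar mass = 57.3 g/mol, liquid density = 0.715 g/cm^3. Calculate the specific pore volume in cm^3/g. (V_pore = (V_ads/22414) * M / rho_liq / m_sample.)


Moles adsorbed n = V_ads / 22414 = 406.0 / 22414 = 1.811368e-02 mol
Liquid volume V_liq = n * M / rho_liq = 1.811368e-02 * 57.3 / 0.715 = 1.45163 cm^3
Specific pore volume V_pore = V_liq / m_sample = 1.45163 / 4.49
V_pore = 0.3233 cm^3/g

0.3233


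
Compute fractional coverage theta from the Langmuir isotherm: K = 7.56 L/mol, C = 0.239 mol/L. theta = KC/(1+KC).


Langmuir isotherm: theta = K*C / (1 + K*C)
K*C = 7.56 * 0.239 = 1.80684
theta = 1.80684 / (1 + 1.80684) = 1.80684 / 2.80684
theta = 0.6437

0.6437


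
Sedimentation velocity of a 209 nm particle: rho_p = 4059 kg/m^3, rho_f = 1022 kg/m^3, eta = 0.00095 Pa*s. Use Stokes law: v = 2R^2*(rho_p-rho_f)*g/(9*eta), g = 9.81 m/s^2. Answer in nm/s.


Radius R = 209/2 nm = 1.045e-07 m
Density difference = 4059 - 1022 = 3037 kg/m^3
v = 2 * R^2 * (rho_p - rho_f) * g / (9 * eta)
v = 2 * (1.045e-07)^2 * 3037 * 9.81 / (9 * 0.00095)
v = 7.61045e-08 m/s = 76.1045 nm/s

76.1045


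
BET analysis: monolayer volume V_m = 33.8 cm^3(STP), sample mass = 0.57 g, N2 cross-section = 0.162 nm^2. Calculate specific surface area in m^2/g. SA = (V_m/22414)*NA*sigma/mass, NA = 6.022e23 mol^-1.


Number of moles in monolayer = V_m / 22414 = 33.8 / 22414 = 0.00150799
Number of molecules = moles * NA = 0.00150799 * 6.022e23
SA = molecules * sigma / mass
SA = (33.8 / 22414) * 6.022e23 * 0.162e-18 / 0.57
SA = 258.1 m^2/g

258.1


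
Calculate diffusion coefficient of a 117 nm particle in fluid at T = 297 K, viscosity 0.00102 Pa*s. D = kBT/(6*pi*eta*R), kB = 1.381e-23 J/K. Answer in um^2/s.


Radius R = 117/2 = 58.5 nm = 5.85e-08 m
D = kB*T / (6*pi*eta*R)
D = 1.381e-23 * 297 / (6 * pi * 0.00102 * 5.85e-08)
D = 3.64664e-12 m^2/s = 3.647 um^2/s

3.647


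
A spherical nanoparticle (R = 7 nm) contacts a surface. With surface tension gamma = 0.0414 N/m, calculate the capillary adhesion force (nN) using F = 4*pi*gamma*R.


Convert radius: R = 7 nm = 7e-09 m
F = 4 * pi * gamma * R
F = 4 * pi * 0.0414 * 7e-09
F = 3.64173e-09 N = 3.6417 nN

3.6417


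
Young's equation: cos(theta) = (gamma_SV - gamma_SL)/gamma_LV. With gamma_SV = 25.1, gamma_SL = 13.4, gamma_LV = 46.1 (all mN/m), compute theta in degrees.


cos(theta) = (gamma_SV - gamma_SL) / gamma_LV
cos(theta) = (25.1 - 13.4) / 46.1
cos(theta) = 0.253796
theta = arccos(0.253796) = 75.3 degrees

75.3


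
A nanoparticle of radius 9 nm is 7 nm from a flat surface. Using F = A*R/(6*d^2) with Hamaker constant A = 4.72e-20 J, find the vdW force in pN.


Convert to SI: R = 9 nm = 9e-09 m, d = 7 nm = 7e-09 m
F = A * R / (6 * d^2)
F = 4.72e-20 * 9e-09 / (6 * (7e-09)^2)
F = 1.4449e-12 N = 1.445 pN

1.445


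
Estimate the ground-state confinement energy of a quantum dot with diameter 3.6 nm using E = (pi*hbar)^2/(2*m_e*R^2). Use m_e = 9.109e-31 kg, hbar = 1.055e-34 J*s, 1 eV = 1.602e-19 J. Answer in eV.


Radius R = 3.6/2 = 1.8 nm = 1.8e-09 m
E = (pi * 1.055e-34)^2 / (2 * 9.109e-31 * (1.8e-09)^2)
E(J) = 1.86105e-20
E = E(J) / 1.602e-19 = 0.1162 eV

0.1162


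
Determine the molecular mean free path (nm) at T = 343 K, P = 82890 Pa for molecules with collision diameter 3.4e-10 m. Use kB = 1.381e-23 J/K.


Mean free path: lambda = kB*T / (sqrt(2) * pi * d^2 * P)
lambda = 1.381e-23 * 343 / (sqrt(2) * pi * (3.4e-10)^2 * 82890)
lambda = 1.11266e-07 m
lambda = 111.27 nm

111.27


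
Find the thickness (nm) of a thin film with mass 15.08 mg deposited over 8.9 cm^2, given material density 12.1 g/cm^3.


Convert: m = 15.08 mg = 1.5080e-05 kg, A = 8.9 cm^2 = 8.9000e-04 m^2, rho = 12.1 g/cm^3 = 12100 kg/m^3
t = m / (A * rho)
t = 1.5080e-05 / (8.9000e-04 * 12100)
t = 1.4003e-06 m = 1400.3 nm

1400.3


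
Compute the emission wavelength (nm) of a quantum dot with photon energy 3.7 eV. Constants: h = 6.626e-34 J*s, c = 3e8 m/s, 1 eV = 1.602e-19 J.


Convert energy: E = 3.7 eV = 3.7 * 1.602e-19 = 5.9274e-19 J
lambda = h*c / E = 6.626e-34 * 3e8 / 5.9274e-19
lambda = 3.35358e-07 m = 335.4 nm

335.4


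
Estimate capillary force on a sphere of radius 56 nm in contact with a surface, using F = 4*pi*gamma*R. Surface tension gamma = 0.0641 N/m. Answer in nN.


Convert radius: R = 56 nm = 5.6e-08 m
F = 4 * pi * gamma * R
F = 4 * pi * 0.0641 * 5.6e-08
F = 4.51082e-08 N = 45.1082 nN

45.1082


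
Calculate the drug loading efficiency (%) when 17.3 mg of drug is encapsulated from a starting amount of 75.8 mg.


Drug loading efficiency = (drug loaded / drug initial) * 100
DLE = 17.3 / 75.8 * 100
DLE = 0.2282 * 100
DLE = 22.82%

22.82


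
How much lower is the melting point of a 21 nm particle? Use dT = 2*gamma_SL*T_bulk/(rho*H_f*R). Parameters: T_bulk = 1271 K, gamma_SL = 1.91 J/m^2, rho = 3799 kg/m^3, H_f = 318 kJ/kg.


Radius R = 21/2 = 10.5 nm = 1.05e-08 m
Convert H_f = 318 kJ/kg = 318000 J/kg
dT = 2 * gamma_SL * T_bulk / (rho * H_f * R)
dT = 2 * 1.91 * 1271 / (3799 * 318000 * 1.05e-08)
dT = 382.8 K

382.8


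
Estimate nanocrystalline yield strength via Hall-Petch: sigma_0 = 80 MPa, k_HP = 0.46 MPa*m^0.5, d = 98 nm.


d = 98 nm = 9.8e-08 m
sqrt(d) = 0.0003130495
Hall-Petch contribution = k / sqrt(d) = 0.46 / 0.0003130495 = 1469.4 MPa
sigma = sigma_0 + k/sqrt(d) = 80 + 1469.4 = 1549.4 MPa

1549.4


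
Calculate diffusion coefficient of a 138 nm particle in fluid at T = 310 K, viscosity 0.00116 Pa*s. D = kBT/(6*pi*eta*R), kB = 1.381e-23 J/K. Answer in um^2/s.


Radius R = 138/2 = 69 nm = 6.9e-08 m
D = kB*T / (6*pi*eta*R)
D = 1.381e-23 * 310 / (6 * pi * 0.00116 * 6.9e-08)
D = 2.83757e-12 m^2/s = 2.838 um^2/s

2.838


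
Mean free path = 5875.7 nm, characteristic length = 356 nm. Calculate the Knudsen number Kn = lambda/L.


Knudsen number Kn = lambda / L
Kn = 5875.7 / 356
Kn = 16.5048

16.5048


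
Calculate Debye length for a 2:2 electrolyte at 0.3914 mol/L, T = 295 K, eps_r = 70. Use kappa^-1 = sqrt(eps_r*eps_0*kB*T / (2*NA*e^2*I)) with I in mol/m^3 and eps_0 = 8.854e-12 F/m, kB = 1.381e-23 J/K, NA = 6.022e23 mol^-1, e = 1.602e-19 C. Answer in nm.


Ionic strength I = 0.3914 * 2^2 * 1000 = 1565.6 mol/m^3
kappa^-1 = sqrt(70 * 8.854e-12 * 1.381e-23 * 295 / (2 * 6.022e23 * (1.602e-19)^2 * 1565.6))
kappa^-1 = 0.228 nm

0.228


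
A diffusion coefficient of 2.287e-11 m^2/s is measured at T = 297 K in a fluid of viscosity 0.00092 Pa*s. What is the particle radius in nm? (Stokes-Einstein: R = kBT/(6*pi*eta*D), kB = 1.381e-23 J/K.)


Stokes-Einstein: R = kB*T / (6*pi*eta*D)
R = 1.381e-23 * 297 / (6 * pi * 0.00092 * 2.287e-11)
R = 1.03418e-08 m = 10.34 nm

10.34


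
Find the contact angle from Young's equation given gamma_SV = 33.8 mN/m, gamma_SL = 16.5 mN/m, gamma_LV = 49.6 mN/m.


cos(theta) = (gamma_SV - gamma_SL) / gamma_LV
cos(theta) = (33.8 - 16.5) / 49.6
cos(theta) = 0.34879
theta = arccos(0.34879) = 69.59 degrees

69.59


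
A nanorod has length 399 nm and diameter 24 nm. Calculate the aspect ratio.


Aspect ratio AR = length / diameter
AR = 399 / 24
AR = 16.62

16.62


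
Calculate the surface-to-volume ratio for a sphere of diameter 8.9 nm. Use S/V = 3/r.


Radius r = 8.9/2 = 4.45 nm
S/V = 3 / r = 3 / 4.45
S/V = 0.6742 nm^-1

0.6742


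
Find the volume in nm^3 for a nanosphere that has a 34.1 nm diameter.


Radius r = 34.1/2 = 17.05 nm
Volume V = (4/3) * pi * r^3
V = (4/3) * pi * (17.05)^3
V = 20761.64 nm^3

20761.64


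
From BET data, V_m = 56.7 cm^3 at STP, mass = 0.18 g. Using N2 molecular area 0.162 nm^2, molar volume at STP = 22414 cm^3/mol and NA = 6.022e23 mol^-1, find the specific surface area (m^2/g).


Number of moles in monolayer = V_m / 22414 = 56.7 / 22414 = 0.00252967
Number of molecules = moles * NA = 0.00252967 * 6.022e23
SA = molecules * sigma / mass
SA = (56.7 / 22414) * 6.022e23 * 0.162e-18 / 0.18
SA = 1371.0 m^2/g

1371.0


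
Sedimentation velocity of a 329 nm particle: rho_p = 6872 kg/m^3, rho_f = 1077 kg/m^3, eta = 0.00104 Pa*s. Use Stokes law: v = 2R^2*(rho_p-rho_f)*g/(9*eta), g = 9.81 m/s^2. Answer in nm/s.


Radius R = 329/2 nm = 1.645e-07 m
Density difference = 6872 - 1077 = 5795 kg/m^3
v = 2 * R^2 * (rho_p - rho_f) * g / (9 * eta)
v = 2 * (1.645e-07)^2 * 5795 * 9.81 / (9 * 0.00104)
v = 3.28707e-07 m/s = 328.7066 nm/s

328.7066


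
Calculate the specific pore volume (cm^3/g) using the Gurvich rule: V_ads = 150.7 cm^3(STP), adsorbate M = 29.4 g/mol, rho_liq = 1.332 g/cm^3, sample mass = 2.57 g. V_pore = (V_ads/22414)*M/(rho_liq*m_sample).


Moles adsorbed n = V_ads / 22414 = 150.7 / 22414 = 6.723476e-03 mol
Liquid volume V_liq = n * M / rho_liq = 6.723476e-03 * 29.4 / 1.332 = 0.14840 cm^3
Specific pore volume V_pore = V_liq / m_sample = 0.14840 / 2.57
V_pore = 0.0577 cm^3/g

0.0577


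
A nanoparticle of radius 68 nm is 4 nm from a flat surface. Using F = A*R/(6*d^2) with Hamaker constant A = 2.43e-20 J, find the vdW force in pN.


Convert to SI: R = 68 nm = 6.8e-08 m, d = 4 nm = 4e-09 m
F = A * R / (6 * d^2)
F = 2.43e-20 * 6.8e-08 / (6 * (4e-09)^2)
F = 1.72125e-11 N = 17.212 pN

17.212


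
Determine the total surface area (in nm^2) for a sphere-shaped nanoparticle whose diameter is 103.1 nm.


Radius r = 103.1/2 = 51.55 nm
Surface area SA = 4 * pi * r^2
SA = 4 * pi * (51.55)^2
SA = 33393.9 nm^2

33393.9


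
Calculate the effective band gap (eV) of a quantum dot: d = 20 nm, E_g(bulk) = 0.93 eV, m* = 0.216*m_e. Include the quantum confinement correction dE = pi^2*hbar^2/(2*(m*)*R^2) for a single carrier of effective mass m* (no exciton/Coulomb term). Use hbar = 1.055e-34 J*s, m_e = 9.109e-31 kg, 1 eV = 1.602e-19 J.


Radius R = 20/2 nm = 1e-08 m
Confinement energy dE = pi^2 * hbar^2 / (2 * m_eff * m_e * R^2)
dE = pi^2 * (1.055e-34)^2 / (2 * 0.216 * 9.109e-31 * (1e-08)^2) J, divided by 1.602e-19 J/eV
dE = 0.0174 eV
Total band gap = E_g(bulk) + dE = 0.93 + 0.0174 = 0.9474 eV

0.9474


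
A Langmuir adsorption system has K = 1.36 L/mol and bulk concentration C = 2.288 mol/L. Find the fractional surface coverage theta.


Langmuir isotherm: theta = K*C / (1 + K*C)
K*C = 1.36 * 2.288 = 3.11168
theta = 3.11168 / (1 + 3.11168) = 3.11168 / 4.11168
theta = 0.7568

0.7568


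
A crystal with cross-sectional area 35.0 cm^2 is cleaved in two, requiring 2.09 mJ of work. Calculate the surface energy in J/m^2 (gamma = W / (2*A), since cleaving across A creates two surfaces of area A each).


Convert: A = 35.0 cm^2 = 0.0035 m^2, W = 2.09 mJ = 0.00209 J
Cleaving exposes two faces of area A, so total new surface = 2*A and gamma = W / (2*A)
gamma = 0.00209 / (2 * 0.0035)
gamma = 0.299 J/m^2

0.299


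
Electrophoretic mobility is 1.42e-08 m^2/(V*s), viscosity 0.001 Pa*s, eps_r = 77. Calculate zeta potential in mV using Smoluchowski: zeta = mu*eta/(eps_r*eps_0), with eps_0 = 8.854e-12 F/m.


Smoluchowski equation: zeta = mu * eta / (eps_r * eps_0)
zeta = 1.42e-08 * 0.001 / (77 * 8.854e-12)
zeta = 0.020829 V = 20.83 mV

20.83


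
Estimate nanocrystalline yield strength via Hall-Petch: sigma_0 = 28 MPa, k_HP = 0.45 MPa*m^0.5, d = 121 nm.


d = 121 nm = 1.21e-07 m
sqrt(d) = 0.0003478505
Hall-Petch contribution = k / sqrt(d) = 0.45 / 0.0003478505 = 1293.7 MPa
sigma = sigma_0 + k/sqrt(d) = 28 + 1293.7 = 1321.7 MPa

1321.7


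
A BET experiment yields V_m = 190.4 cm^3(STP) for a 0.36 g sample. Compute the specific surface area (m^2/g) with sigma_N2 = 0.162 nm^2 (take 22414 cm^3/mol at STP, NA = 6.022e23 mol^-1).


Number of moles in monolayer = V_m / 22414 = 190.4 / 22414 = 0.00849469
Number of molecules = moles * NA = 0.00849469 * 6.022e23
SA = molecules * sigma / mass
SA = (190.4 / 22414) * 6.022e23 * 0.162e-18 / 0.36
SA = 2302.0 m^2/g

2302.0


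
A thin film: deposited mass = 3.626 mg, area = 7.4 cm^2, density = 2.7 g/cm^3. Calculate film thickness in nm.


Convert: m = 3.626 mg = 3.6260e-06 kg, A = 7.4 cm^2 = 7.4000e-04 m^2, rho = 2.7 g/cm^3 = 2700 kg/m^3
t = m / (A * rho)
t = 3.6260e-06 / (7.4000e-04 * 2700)
t = 1.8148e-06 m = 1814.8 nm

1814.8


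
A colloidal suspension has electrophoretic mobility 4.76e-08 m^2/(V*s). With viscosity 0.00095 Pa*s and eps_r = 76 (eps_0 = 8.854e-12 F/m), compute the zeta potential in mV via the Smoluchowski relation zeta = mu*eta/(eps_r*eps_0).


Smoluchowski equation: zeta = mu * eta / (eps_r * eps_0)
zeta = 4.76e-08 * 0.00095 / (76 * 8.854e-12)
zeta = 0.067201 V = 67.2 mV

67.2


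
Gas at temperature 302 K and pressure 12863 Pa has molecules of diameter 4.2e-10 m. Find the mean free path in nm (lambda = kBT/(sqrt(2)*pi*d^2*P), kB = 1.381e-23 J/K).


Mean free path: lambda = kB*T / (sqrt(2) * pi * d^2 * P)
lambda = 1.381e-23 * 302 / (sqrt(2) * pi * (4.2e-10)^2 * 12863)
lambda = 4.13709e-07 m
lambda = 413.71 nm

413.71


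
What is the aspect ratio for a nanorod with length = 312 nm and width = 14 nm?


Aspect ratio AR = length / diameter
AR = 312 / 14
AR = 22.29

22.29


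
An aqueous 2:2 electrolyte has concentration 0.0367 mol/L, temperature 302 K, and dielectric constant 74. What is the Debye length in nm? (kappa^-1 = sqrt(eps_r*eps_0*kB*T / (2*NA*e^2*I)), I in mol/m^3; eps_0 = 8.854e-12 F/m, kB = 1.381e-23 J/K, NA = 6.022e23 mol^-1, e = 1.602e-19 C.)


Ionic strength I = 0.0367 * 2^2 * 1000 = 146.8 mol/m^3
kappa^-1 = sqrt(74 * 8.854e-12 * 1.381e-23 * 302 / (2 * 6.022e23 * (1.602e-19)^2 * 146.8))
kappa^-1 = 0.776 nm

0.776


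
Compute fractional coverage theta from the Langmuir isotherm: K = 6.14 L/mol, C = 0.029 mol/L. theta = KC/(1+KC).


Langmuir isotherm: theta = K*C / (1 + K*C)
K*C = 6.14 * 0.029 = 0.17806
theta = 0.17806 / (1 + 0.17806) = 0.17806 / 1.17806
theta = 0.1511

0.1511


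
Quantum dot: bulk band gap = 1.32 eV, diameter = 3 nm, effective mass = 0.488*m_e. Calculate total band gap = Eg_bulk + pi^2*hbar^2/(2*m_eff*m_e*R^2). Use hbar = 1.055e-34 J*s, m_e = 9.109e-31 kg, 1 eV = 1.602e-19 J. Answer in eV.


Radius R = 3/2 nm = 1.5e-09 m
Confinement energy dE = pi^2 * hbar^2 / (2 * m_eff * m_e * R^2)
dE = pi^2 * (1.055e-34)^2 / (2 * 0.488 * 9.109e-31 * (1.5e-09)^2) J, divided by 1.602e-19 J/eV
dE = 0.3428 eV
Total band gap = E_g(bulk) + dE = 1.32 + 0.3428 = 1.6628 eV

1.6628


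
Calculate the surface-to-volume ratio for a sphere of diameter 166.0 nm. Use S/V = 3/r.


Radius r = 166.0/2 = 83 nm
S/V = 3 / r = 3 / 83
S/V = 0.0361 nm^-1

0.0361


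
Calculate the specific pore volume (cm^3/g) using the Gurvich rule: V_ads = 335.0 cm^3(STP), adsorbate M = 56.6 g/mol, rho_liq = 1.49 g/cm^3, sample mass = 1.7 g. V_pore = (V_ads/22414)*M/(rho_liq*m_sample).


Moles adsorbed n = V_ads / 22414 = 335.0 / 22414 = 1.494602e-02 mol
Liquid volume V_liq = n * M / rho_liq = 1.494602e-02 * 56.6 / 1.49 = 0.56775 cm^3
Specific pore volume V_pore = V_liq / m_sample = 0.56775 / 1.7
V_pore = 0.334 cm^3/g

0.334


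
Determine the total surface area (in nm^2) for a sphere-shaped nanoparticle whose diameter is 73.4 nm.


Radius r = 73.4/2 = 36.7 nm
Surface area SA = 4 * pi * r^2
SA = 4 * pi * (36.7)^2
SA = 16925.52 nm^2

16925.52


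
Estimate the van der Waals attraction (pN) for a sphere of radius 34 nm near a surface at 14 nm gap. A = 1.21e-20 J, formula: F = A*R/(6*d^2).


Convert to SI: R = 34 nm = 3.4e-08 m, d = 14 nm = 1.4e-08 m
F = A * R / (6 * d^2)
F = 1.21e-20 * 3.4e-08 / (6 * (1.4e-08)^2)
F = 3.4983e-13 N = 0.35 pN

0.35


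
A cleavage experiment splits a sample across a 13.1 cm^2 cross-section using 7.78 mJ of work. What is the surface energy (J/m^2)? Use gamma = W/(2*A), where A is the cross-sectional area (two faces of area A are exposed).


Convert: A = 13.1 cm^2 = 0.00131 m^2, W = 7.78 mJ = 0.00778 J
Cleaving exposes two faces of area A, so total new surface = 2*A and gamma = W / (2*A)
gamma = 0.00778 / (2 * 0.00131)
gamma = 2.969 J/m^2

2.969


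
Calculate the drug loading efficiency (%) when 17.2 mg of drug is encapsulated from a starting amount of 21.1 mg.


Drug loading efficiency = (drug loaded / drug initial) * 100
DLE = 17.2 / 21.1 * 100
DLE = 0.8152 * 100
DLE = 81.52%

81.52


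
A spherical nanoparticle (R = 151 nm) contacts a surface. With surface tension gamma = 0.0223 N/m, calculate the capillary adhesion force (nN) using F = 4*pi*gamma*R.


Convert radius: R = 151 nm = 1.51e-07 m
F = 4 * pi * gamma * R
F = 4 * pi * 0.0223 * 1.51e-07
F = 4.23147e-08 N = 42.3147 nN

42.3147


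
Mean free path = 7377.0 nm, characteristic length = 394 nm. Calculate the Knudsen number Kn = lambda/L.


Knudsen number Kn = lambda / L
Kn = 7377.0 / 394
Kn = 18.7234

18.7234


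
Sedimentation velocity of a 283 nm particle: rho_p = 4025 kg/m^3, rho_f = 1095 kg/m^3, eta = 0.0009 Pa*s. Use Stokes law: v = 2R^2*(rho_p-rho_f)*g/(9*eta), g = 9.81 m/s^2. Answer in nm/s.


Radius R = 283/2 nm = 1.415e-07 m
Density difference = 4025 - 1095 = 2930 kg/m^3
v = 2 * R^2 * (rho_p - rho_f) * g / (9 * eta)
v = 2 * (1.415e-07)^2 * 2930 * 9.81 / (9 * 0.0009)
v = 1.421e-07 m/s = 142.1001 nm/s

142.1001


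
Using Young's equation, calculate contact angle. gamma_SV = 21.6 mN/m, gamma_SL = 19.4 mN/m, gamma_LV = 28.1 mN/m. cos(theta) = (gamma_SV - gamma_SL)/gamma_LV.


cos(theta) = (gamma_SV - gamma_SL) / gamma_LV
cos(theta) = (21.6 - 19.4) / 28.1
cos(theta) = 0.078292
theta = arccos(0.078292) = 85.51 degrees

85.51


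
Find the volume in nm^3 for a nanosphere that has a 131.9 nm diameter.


Radius r = 131.9/2 = 65.95 nm
Volume V = (4/3) * pi * r^3
V = (4/3) * pi * (65.95)^3
V = 1201525.55 nm^3

1201525.55


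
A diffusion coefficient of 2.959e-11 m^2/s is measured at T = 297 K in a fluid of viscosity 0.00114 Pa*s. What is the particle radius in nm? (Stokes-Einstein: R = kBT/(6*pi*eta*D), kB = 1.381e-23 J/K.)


Stokes-Einstein: R = kB*T / (6*pi*eta*D)
R = 1.381e-23 * 297 / (6 * pi * 0.00114 * 2.959e-11)
R = 6.45059e-09 m = 6.45 nm

6.45


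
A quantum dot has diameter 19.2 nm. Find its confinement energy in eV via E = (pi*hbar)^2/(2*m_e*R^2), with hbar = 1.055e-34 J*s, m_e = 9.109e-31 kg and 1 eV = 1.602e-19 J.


Radius R = 19.2/2 = 9.6 nm = 9.6e-09 m
E = (pi * 1.055e-34)^2 / (2 * 9.109e-31 * (9.6e-09)^2)
E(J) = 6.54277e-22
E = E(J) / 1.602e-19 = 0.0041 eV

0.0041


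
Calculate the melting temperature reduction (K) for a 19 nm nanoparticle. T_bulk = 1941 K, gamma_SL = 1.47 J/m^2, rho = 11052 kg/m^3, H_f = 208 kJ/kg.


Radius R = 19/2 = 9.5 nm = 9.5e-09 m
Convert H_f = 208 kJ/kg = 208000 J/kg
dT = 2 * gamma_SL * T_bulk / (rho * H_f * R)
dT = 2 * 1.47 * 1941 / (11052 * 208000 * 9.5e-09)
dT = 261.3 K

261.3


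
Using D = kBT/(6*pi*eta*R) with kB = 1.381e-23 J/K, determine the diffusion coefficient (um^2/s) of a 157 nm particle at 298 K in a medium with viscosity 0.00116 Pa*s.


Radius R = 157/2 = 78.5 nm = 7.85e-08 m
D = kB*T / (6*pi*eta*R)
D = 1.381e-23 * 298 / (6 * pi * 0.00116 * 7.85e-08)
D = 2.39762e-12 m^2/s = 2.398 um^2/s

2.398


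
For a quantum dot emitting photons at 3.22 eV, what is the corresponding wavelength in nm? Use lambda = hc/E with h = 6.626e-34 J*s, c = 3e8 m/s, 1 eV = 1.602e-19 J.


Convert energy: E = 3.22 eV = 3.22 * 1.602e-19 = 5.15844e-19 J
lambda = h*c / E = 6.626e-34 * 3e8 / 5.15844e-19
lambda = 3.85349e-07 m = 385.3 nm

385.3


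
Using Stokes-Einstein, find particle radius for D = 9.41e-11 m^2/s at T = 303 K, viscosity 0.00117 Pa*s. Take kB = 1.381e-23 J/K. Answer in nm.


Stokes-Einstein: R = kB*T / (6*pi*eta*D)
R = 1.381e-23 * 303 / (6 * pi * 0.00117 * 9.41e-11)
R = 2.01632e-09 m = 2.02 nm

2.02


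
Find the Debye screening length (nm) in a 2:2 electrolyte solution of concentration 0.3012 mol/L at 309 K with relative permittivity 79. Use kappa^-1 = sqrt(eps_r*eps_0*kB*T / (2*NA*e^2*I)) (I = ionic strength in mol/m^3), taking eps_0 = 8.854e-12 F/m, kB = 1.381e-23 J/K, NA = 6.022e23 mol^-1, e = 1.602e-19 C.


Ionic strength I = 0.3012 * 2^2 * 1000 = 1204.8 mol/m^3
kappa^-1 = sqrt(79 * 8.854e-12 * 1.381e-23 * 309 / (2 * 6.022e23 * (1.602e-19)^2 * 1204.8))
kappa^-1 = 0.283 nm

0.283


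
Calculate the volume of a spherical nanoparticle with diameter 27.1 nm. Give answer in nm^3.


Radius r = 27.1/2 = 13.55 nm
Volume V = (4/3) * pi * r^3
V = (4/3) * pi * (13.55)^3
V = 10420.93 nm^3

10420.93


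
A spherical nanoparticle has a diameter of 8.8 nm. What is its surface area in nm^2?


Radius r = 8.8/2 = 4.4 nm
Surface area SA = 4 * pi * r^2
SA = 4 * pi * (4.4)^2
SA = 243.28 nm^2

243.28


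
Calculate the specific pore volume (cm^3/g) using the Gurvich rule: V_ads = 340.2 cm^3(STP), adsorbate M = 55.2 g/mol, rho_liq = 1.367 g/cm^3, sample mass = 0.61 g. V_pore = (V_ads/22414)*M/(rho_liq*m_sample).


Moles adsorbed n = V_ads / 22414 = 340.2 / 22414 = 1.517801e-02 mol
Liquid volume V_liq = n * M / rho_liq = 1.517801e-02 * 55.2 / 1.367 = 0.61289 cm^3
Specific pore volume V_pore = V_liq / m_sample = 0.61289 / 0.61
V_pore = 1.0047 cm^3/g

1.0047


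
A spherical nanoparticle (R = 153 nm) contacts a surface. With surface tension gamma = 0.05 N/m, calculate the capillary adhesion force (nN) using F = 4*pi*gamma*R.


Convert radius: R = 153 nm = 1.53e-07 m
F = 4 * pi * gamma * R
F = 4 * pi * 0.05 * 1.53e-07
F = 9.61327e-08 N = 96.1327 nN

96.1327


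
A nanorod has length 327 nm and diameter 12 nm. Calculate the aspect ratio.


Aspect ratio AR = length / diameter
AR = 327 / 12
AR = 27.25

27.25


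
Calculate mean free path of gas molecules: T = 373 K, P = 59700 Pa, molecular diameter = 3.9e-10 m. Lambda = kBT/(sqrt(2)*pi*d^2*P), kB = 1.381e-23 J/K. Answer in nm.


Mean free path: lambda = kB*T / (sqrt(2) * pi * d^2 * P)
lambda = 1.381e-23 * 373 / (sqrt(2) * pi * (3.9e-10)^2 * 59700)
lambda = 1.27683e-07 m
lambda = 127.68 nm

127.68


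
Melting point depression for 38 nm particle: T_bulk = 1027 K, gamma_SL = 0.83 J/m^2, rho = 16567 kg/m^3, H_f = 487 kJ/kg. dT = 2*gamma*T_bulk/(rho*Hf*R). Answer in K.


Radius R = 38/2 = 19 nm = 1.9e-08 m
Convert H_f = 487 kJ/kg = 487000 J/kg
dT = 2 * gamma_SL * T_bulk / (rho * H_f * R)
dT = 2 * 0.83 * 1027 / (16567 * 487000 * 1.9e-08)
dT = 11.1 K

11.1


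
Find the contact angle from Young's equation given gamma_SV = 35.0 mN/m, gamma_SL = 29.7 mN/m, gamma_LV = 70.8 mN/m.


cos(theta) = (gamma_SV - gamma_SL) / gamma_LV
cos(theta) = (35.0 - 29.7) / 70.8
cos(theta) = 0.074859
theta = arccos(0.074859) = 85.71 degrees

85.71


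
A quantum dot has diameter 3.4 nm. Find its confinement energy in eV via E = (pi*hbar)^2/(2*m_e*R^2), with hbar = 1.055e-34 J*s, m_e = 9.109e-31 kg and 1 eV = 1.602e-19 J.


Radius R = 3.4/2 = 1.7 nm = 1.7e-09 m
E = (pi * 1.055e-34)^2 / (2 * 9.109e-31 * (1.7e-09)^2)
E(J) = 2.08644e-20
E = E(J) / 1.602e-19 = 0.1302 eV

0.1302


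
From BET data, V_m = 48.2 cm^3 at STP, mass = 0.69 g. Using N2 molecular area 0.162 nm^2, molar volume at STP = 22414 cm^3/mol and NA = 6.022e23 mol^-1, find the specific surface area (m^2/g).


Number of moles in monolayer = V_m / 22414 = 48.2 / 22414 = 0.00215044
Number of molecules = moles * NA = 0.00215044 * 6.022e23
SA = molecules * sigma / mass
SA = (48.2 / 22414) * 6.022e23 * 0.162e-18 / 0.69
SA = 304.0 m^2/g

304.0


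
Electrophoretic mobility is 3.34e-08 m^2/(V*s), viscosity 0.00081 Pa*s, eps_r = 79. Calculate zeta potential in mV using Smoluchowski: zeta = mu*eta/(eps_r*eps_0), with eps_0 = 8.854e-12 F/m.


Smoluchowski equation: zeta = mu * eta / (eps_r * eps_0)
zeta = 3.34e-08 * 0.00081 / (79 * 8.854e-12)
zeta = 0.038678 V = 38.68 mV

38.68


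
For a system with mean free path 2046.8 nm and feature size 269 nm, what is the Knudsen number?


Knudsen number Kn = lambda / L
Kn = 2046.8 / 269
Kn = 7.6089

7.6089


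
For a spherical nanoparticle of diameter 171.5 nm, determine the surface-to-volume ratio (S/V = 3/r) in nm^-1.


Radius r = 171.5/2 = 85.75 nm
S/V = 3 / r = 3 / 85.75
S/V = 0.035 nm^-1

0.035


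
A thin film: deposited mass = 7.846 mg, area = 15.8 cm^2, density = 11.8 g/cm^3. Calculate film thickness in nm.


Convert: m = 7.846 mg = 7.8460e-06 kg, A = 15.8 cm^2 = 1.5800e-03 m^2, rho = 11.8 g/cm^3 = 11800 kg/m^3
t = m / (A * rho)
t = 7.8460e-06 / (1.5800e-03 * 11800)
t = 4.2083e-07 m = 420.8 nm

420.8


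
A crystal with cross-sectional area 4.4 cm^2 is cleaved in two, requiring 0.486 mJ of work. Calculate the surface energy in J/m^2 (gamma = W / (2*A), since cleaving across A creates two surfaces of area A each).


Convert: A = 4.4 cm^2 = 0.00044 m^2, W = 0.486 mJ = 0.000486 J
Cleaving exposes two faces of area A, so total new surface = 2*A and gamma = W / (2*A)
gamma = 0.000486 / (2 * 0.00044)
gamma = 0.552 J/m^2

0.552


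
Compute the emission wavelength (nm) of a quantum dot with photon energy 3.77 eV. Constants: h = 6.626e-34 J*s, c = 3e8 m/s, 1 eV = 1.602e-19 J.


Convert energy: E = 3.77 eV = 3.77 * 1.602e-19 = 6.03954e-19 J
lambda = h*c / E = 6.626e-34 * 3e8 / 6.03954e-19
lambda = 3.29131e-07 m = 329.1 nm

329.1


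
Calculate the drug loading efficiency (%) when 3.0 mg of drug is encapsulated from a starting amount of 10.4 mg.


Drug loading efficiency = (drug loaded / drug initial) * 100
DLE = 3.0 / 10.4 * 100
DLE = 0.2885 * 100
DLE = 28.85%

28.85


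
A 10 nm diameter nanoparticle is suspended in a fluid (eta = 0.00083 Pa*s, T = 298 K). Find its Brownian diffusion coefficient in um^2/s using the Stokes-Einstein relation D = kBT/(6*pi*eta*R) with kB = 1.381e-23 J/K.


Radius R = 10/2 = 5 nm = 5e-09 m
D = kB*T / (6*pi*eta*R)
D = 1.381e-23 * 298 / (6 * pi * 0.00083 * 5e-09)
D = 5.26091e-11 m^2/s = 52.609 um^2/s

52.609


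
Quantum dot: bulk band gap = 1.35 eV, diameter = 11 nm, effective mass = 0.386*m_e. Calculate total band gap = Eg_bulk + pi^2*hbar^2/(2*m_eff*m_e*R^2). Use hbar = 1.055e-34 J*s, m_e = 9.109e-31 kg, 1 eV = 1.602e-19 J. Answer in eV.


Radius R = 11/2 nm = 5.5e-09 m
Confinement energy dE = pi^2 * hbar^2 / (2 * m_eff * m_e * R^2)
dE = pi^2 * (1.055e-34)^2 / (2 * 0.386 * 9.109e-31 * (5.5e-09)^2) J, divided by 1.602e-19 J/eV
dE = 0.0322 eV
Total band gap = E_g(bulk) + dE = 1.35 + 0.0322 = 1.3822 eV

1.3822


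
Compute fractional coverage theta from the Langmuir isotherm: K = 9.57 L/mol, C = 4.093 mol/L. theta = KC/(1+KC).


Langmuir isotherm: theta = K*C / (1 + K*C)
K*C = 9.57 * 4.093 = 39.17001
theta = 39.17001 / (1 + 39.17001) = 39.17001 / 40.17001
theta = 0.9751

0.9751


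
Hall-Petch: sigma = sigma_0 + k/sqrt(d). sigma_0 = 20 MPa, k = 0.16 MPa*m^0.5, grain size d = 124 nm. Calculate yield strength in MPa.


d = 124 nm = 1.24e-07 m
sqrt(d) = 0.0003521363
Hall-Petch contribution = k / sqrt(d) = 0.16 / 0.0003521363 = 454.4 MPa
sigma = sigma_0 + k/sqrt(d) = 20 + 454.4 = 474.4 MPa

474.4


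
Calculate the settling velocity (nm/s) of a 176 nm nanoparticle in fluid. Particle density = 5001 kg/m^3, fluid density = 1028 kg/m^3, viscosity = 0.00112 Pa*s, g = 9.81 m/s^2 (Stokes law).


Radius R = 176/2 nm = 8.8e-08 m
Density difference = 5001 - 1028 = 3973 kg/m^3
v = 2 * R^2 * (rho_p - rho_f) * g / (9 * eta)
v = 2 * (8.8e-08)^2 * 3973 * 9.81 / (9 * 0.00112)
v = 5.98856e-08 m/s = 59.8856 nm/s

59.8856


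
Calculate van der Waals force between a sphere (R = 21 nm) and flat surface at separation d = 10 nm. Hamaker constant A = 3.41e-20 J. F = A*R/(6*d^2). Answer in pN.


Convert to SI: R = 21 nm = 2.1e-08 m, d = 10 nm = 1e-08 m
F = A * R / (6 * d^2)
F = 3.41e-20 * 2.1e-08 / (6 * (1e-08)^2)
F = 1.1935e-12 N = 1.194 pN

1.194


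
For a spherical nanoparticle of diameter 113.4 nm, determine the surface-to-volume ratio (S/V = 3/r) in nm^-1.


Radius r = 113.4/2 = 56.7 nm
S/V = 3 / r = 3 / 56.7
S/V = 0.0529 nm^-1

0.0529


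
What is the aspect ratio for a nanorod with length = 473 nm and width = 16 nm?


Aspect ratio AR = length / diameter
AR = 473 / 16
AR = 29.56

29.56


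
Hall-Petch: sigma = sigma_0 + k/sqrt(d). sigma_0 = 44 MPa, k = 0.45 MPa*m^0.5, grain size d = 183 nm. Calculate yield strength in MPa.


d = 183 nm = 1.83e-07 m
sqrt(d) = 0.000427785
Hall-Petch contribution = k / sqrt(d) = 0.45 / 0.000427785 = 1051.9 MPa
sigma = sigma_0 + k/sqrt(d) = 44 + 1051.9 = 1095.9 MPa

1095.9


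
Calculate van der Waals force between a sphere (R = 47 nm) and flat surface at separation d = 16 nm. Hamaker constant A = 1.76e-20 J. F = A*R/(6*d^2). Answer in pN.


Convert to SI: R = 47 nm = 4.7e-08 m, d = 16 nm = 1.6e-08 m
F = A * R / (6 * d^2)
F = 1.76e-20 * 4.7e-08 / (6 * (1.6e-08)^2)
F = 5.38542e-13 N = 0.539 pN

0.539


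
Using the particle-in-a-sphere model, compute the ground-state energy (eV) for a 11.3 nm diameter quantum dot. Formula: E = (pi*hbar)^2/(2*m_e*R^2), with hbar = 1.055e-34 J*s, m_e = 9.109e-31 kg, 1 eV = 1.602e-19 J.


Radius R = 11.3/2 = 5.65 nm = 5.65e-09 m
E = (pi * 1.055e-34)^2 / (2 * 9.109e-31 * (5.65e-09)^2)
E(J) = 1.88889e-21
E = E(J) / 1.602e-19 = 0.0118 eV

0.0118


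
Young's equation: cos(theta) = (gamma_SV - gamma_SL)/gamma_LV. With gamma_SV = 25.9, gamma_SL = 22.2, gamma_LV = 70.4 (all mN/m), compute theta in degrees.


cos(theta) = (gamma_SV - gamma_SL) / gamma_LV
cos(theta) = (25.9 - 22.2) / 70.4
cos(theta) = 0.052557
theta = arccos(0.052557) = 86.99 degrees

86.99


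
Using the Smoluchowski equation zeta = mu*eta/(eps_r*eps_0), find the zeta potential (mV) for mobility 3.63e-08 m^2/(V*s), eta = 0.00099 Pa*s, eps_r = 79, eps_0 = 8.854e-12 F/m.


Smoluchowski equation: zeta = mu * eta / (eps_r * eps_0)
zeta = 3.63e-08 * 0.00099 / (79 * 8.854e-12)
zeta = 0.051378 V = 51.38 mV

51.38


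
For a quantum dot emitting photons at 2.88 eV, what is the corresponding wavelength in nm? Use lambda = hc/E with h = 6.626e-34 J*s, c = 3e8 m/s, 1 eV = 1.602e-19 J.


Convert energy: E = 2.88 eV = 2.88 * 1.602e-19 = 4.61376e-19 J
lambda = h*c / E = 6.626e-34 * 3e8 / 4.61376e-19
lambda = 4.30842e-07 m = 430.8 nm

430.8


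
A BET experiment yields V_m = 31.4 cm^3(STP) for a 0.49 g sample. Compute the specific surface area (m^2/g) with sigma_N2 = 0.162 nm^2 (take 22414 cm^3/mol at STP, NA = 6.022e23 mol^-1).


Number of moles in monolayer = V_m / 22414 = 31.4 / 22414 = 0.00140091
Number of molecules = moles * NA = 0.00140091 * 6.022e23
SA = molecules * sigma / mass
SA = (31.4 / 22414) * 6.022e23 * 0.162e-18 / 0.49
SA = 278.9 m^2/g

278.9


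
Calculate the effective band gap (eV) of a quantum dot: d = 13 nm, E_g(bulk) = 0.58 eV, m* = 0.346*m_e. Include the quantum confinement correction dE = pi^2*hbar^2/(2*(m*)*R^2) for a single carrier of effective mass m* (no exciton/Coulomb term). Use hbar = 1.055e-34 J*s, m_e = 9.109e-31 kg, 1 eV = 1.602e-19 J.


Radius R = 13/2 nm = 6.5e-09 m
Confinement energy dE = pi^2 * hbar^2 / (2 * m_eff * m_e * R^2)
dE = pi^2 * (1.055e-34)^2 / (2 * 0.346 * 9.109e-31 * (6.5e-09)^2) J, divided by 1.602e-19 J/eV
dE = 0.0257 eV
Total band gap = E_g(bulk) + dE = 0.58 + 0.0257 = 0.6057 eV

0.6057


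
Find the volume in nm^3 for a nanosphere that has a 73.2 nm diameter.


Radius r = 73.2/2 = 36.6 nm
Volume V = (4/3) * pi * r^3
V = (4/3) * pi * (36.6)^3
V = 205367.57 nm^3

205367.57


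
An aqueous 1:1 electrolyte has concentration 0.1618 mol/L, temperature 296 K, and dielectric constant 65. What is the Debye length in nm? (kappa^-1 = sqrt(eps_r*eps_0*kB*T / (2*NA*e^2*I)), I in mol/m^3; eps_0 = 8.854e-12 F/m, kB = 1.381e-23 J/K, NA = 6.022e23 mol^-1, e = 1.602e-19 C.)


Ionic strength I = 0.1618 * 1^2 * 1000 = 161.8 mol/m^3
kappa^-1 = sqrt(65 * 8.854e-12 * 1.381e-23 * 296 / (2 * 6.022e23 * (1.602e-19)^2 * 161.8))
kappa^-1 = 0.686 nm

0.686


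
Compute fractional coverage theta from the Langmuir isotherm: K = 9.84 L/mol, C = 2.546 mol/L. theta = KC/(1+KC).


Langmuir isotherm: theta = K*C / (1 + K*C)
K*C = 9.84 * 2.546 = 25.05264
theta = 25.05264 / (1 + 25.05264) = 25.05264 / 26.05264
theta = 0.9616

0.9616


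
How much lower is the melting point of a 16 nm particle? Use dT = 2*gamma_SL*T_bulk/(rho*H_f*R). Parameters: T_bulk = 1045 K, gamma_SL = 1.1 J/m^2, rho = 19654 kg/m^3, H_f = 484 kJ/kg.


Radius R = 16/2 = 8 nm = 8e-09 m
Convert H_f = 484 kJ/kg = 484000 J/kg
dT = 2 * gamma_SL * T_bulk / (rho * H_f * R)
dT = 2 * 1.1 * 1045 / (19654 * 484000 * 8e-09)
dT = 30.2 K

30.2


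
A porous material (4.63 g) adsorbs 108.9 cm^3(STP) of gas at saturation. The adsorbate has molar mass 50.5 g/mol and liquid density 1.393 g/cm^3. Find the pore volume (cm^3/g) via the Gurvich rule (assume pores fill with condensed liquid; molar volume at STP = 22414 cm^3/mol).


Moles adsorbed n = V_ads / 22414 = 108.9 / 22414 = 4.858571e-03 mol
Liquid volume V_liq = n * M / rho_liq = 4.858571e-03 * 50.5 / 1.393 = 0.17614 cm^3
Specific pore volume V_pore = V_liq / m_sample = 0.17614 / 4.63
V_pore = 0.038 cm^3/g

0.038


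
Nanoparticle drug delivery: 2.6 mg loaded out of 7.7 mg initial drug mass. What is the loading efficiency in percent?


Drug loading efficiency = (drug loaded / drug initial) * 100
DLE = 2.6 / 7.7 * 100
DLE = 0.3377 * 100
DLE = 33.77%

33.77


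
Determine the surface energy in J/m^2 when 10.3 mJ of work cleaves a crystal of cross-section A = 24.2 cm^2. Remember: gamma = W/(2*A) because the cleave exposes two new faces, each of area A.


Convert: A = 24.2 cm^2 = 0.00242 m^2, W = 10.3 mJ = 0.0103 J
Cleaving exposes two faces of area A, so total new surface = 2*A and gamma = W / (2*A)
gamma = 0.0103 / (2 * 0.00242)
gamma = 2.128 J/m^2

2.128


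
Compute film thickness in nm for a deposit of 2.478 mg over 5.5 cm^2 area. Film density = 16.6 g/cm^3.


Convert: m = 2.478 mg = 2.4780e-06 kg, A = 5.5 cm^2 = 5.5000e-04 m^2, rho = 16.6 g/cm^3 = 16600 kg/m^3
t = m / (A * rho)
t = 2.4780e-06 / (5.5000e-04 * 16600)
t = 2.7141e-07 m = 271.4 nm

271.4


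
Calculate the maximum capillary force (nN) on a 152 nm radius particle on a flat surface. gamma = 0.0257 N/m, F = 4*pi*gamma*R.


Convert radius: R = 152 nm = 1.52e-07 m
F = 4 * pi * gamma * R
F = 4 * pi * 0.0257 * 1.52e-07
F = 4.90893e-08 N = 49.0893 nN

49.0893


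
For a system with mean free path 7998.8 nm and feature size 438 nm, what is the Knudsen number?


Knudsen number Kn = lambda / L
Kn = 7998.8 / 438
Kn = 18.2621

18.2621


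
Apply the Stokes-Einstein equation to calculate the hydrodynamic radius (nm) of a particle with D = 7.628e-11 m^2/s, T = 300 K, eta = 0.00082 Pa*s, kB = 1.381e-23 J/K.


Stokes-Einstein: R = kB*T / (6*pi*eta*D)
R = 1.381e-23 * 300 / (6 * pi * 0.00082 * 7.628e-11)
R = 3.5139e-09 m = 3.51 nm

3.51


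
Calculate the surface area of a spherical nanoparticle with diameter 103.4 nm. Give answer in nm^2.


Radius r = 103.4/2 = 51.7 nm
Surface area SA = 4 * pi * r^2
SA = 4 * pi * (51.7)^2
SA = 33588.53 nm^2

33588.53


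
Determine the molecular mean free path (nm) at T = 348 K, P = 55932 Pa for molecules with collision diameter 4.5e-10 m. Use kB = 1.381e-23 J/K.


Mean free path: lambda = kB*T / (sqrt(2) * pi * d^2 * P)
lambda = 1.381e-23 * 348 / (sqrt(2) * pi * (4.5e-10)^2 * 55932)
lambda = 9.55042e-08 m
lambda = 95.5 nm

95.5


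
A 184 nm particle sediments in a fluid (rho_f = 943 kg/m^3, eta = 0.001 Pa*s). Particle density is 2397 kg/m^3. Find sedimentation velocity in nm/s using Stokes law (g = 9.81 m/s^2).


Radius R = 184/2 nm = 9.2e-08 m
Density difference = 2397 - 943 = 1454 kg/m^3
v = 2 * R^2 * (rho_p - rho_f) * g / (9 * eta)
v = 2 * (9.2e-08)^2 * 1454 * 9.81 / (9 * 0.001)
v = 2.68285e-08 m/s = 26.8285 nm/s

26.8285


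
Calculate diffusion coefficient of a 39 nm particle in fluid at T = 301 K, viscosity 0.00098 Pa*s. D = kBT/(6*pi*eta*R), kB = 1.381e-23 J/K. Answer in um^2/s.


Radius R = 39/2 = 19.5 nm = 1.95e-08 m
D = kB*T / (6*pi*eta*R)
D = 1.381e-23 * 301 / (6 * pi * 0.00098 * 1.95e-08)
D = 1.15398e-11 m^2/s = 11.54 um^2/s

11.54


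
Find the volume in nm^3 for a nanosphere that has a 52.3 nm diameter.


Radius r = 52.3/2 = 26.15 nm
Volume V = (4/3) * pi * r^3
V = (4/3) * pi * (26.15)^3
V = 74903.77 nm^3

74903.77


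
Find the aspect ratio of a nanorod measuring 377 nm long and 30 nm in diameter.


Aspect ratio AR = length / diameter
AR = 377 / 30
AR = 12.57

12.57


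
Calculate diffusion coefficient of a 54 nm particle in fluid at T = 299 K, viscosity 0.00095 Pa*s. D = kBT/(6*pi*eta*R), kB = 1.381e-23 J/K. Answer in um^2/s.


Radius R = 54/2 = 27 nm = 2.7e-08 m
D = kB*T / (6*pi*eta*R)
D = 1.381e-23 * 299 / (6 * pi * 0.00095 * 2.7e-08)
D = 8.54036e-12 m^2/s = 8.54 um^2/s

8.54


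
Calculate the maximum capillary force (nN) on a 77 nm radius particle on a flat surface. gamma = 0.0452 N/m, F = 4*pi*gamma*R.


Convert radius: R = 77 nm = 7.7e-08 m
F = 4 * pi * gamma * R
F = 4 * pi * 0.0452 * 7.7e-08
F = 4.3736e-08 N = 43.736 nN

43.736


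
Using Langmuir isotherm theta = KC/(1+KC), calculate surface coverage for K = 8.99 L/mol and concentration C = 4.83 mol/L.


Langmuir isotherm: theta = K*C / (1 + K*C)
K*C = 8.99 * 4.83 = 43.4217
theta = 43.4217 / (1 + 43.4217) = 43.4217 / 44.4217
theta = 0.9775

0.9775


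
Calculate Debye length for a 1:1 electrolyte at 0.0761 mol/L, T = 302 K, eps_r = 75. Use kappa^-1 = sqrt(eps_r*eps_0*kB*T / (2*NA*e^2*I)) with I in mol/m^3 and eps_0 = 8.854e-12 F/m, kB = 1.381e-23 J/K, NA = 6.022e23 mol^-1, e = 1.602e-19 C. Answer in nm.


Ionic strength I = 0.0761 * 1^2 * 1000 = 76.1 mol/m^3
kappa^-1 = sqrt(75 * 8.854e-12 * 1.381e-23 * 302 / (2 * 6.022e23 * (1.602e-19)^2 * 76.1))
kappa^-1 = 1.085 nm

1.085


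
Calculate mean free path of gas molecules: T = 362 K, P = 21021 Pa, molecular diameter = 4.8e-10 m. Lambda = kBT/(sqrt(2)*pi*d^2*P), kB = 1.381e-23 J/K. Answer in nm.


Mean free path: lambda = kB*T / (sqrt(2) * pi * d^2 * P)
lambda = 1.381e-23 * 362 / (sqrt(2) * pi * (4.8e-10)^2 * 21021)
lambda = 2.32328e-07 m
lambda = 232.33 nm

232.33


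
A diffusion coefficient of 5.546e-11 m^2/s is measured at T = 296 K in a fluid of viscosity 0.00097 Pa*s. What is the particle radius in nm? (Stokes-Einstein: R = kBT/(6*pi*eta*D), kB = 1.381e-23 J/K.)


Stokes-Einstein: R = kB*T / (6*pi*eta*D)
R = 1.381e-23 * 296 / (6 * pi * 0.00097 * 5.546e-11)
R = 4.03118e-09 m = 4.03 nm

4.03


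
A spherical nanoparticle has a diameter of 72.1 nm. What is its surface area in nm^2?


Radius r = 72.1/2 = 36.05 nm
Surface area SA = 4 * pi * r^2
SA = 4 * pi * (36.05)^2
SA = 16331.29 nm^2

16331.29


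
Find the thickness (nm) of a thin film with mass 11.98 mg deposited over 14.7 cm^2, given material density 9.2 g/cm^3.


Convert: m = 11.98 mg = 1.1980e-05 kg, A = 14.7 cm^2 = 1.4700e-03 m^2, rho = 9.2 g/cm^3 = 9200 kg/m^3
t = m / (A * rho)
t = 1.1980e-05 / (1.4700e-03 * 9200)
t = 8.8583e-07 m = 885.8 nm

885.8


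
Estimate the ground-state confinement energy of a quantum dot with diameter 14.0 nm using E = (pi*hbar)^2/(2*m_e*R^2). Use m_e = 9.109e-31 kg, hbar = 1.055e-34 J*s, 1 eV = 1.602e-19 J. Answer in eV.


Radius R = 14.0/2 = 7 nm = 7e-09 m
E = (pi * 1.055e-34)^2 / (2 * 9.109e-31 * (7e-09)^2)
E(J) = 1.23057e-21
E = E(J) / 1.602e-19 = 0.0077 eV

0.0077


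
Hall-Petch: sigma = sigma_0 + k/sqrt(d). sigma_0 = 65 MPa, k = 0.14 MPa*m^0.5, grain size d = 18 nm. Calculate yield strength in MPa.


d = 18 nm = 1.8e-08 m
sqrt(d) = 0.0001341641
Hall-Petch contribution = k / sqrt(d) = 0.14 / 0.0001341641 = 1043.5 MPa
sigma = sigma_0 + k/sqrt(d) = 65 + 1043.5 = 1108.5 MPa

1108.5


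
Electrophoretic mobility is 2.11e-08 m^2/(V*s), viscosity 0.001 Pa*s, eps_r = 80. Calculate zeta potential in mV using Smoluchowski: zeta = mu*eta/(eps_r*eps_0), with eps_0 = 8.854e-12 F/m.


Smoluchowski equation: zeta = mu * eta / (eps_r * eps_0)
zeta = 2.11e-08 * 0.001 / (80 * 8.854e-12)
zeta = 0.029789 V = 29.79 mV

29.79


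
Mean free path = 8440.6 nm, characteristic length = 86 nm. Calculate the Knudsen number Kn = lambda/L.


Knudsen number Kn = lambda / L
Kn = 8440.6 / 86
Kn = 98.1465

98.1465


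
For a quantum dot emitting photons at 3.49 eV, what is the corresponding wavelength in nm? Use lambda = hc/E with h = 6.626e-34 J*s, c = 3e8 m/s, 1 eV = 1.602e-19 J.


Convert energy: E = 3.49 eV = 3.49 * 1.602e-19 = 5.59098e-19 J
lambda = h*c / E = 6.626e-34 * 3e8 / 5.59098e-19
lambda = 3.55537e-07 m = 355.5 nm

355.5
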